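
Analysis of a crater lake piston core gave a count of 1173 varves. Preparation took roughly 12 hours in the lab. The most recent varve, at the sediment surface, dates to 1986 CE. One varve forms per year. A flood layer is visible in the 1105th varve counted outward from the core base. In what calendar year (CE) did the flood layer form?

1918 CE

Between varve 1105 and the sediment surface there are 1173 − 1105 = 68 varves.
Counting back 68 years from 1986 CE places the flood layer in 1986 − 68 = 1918 CE.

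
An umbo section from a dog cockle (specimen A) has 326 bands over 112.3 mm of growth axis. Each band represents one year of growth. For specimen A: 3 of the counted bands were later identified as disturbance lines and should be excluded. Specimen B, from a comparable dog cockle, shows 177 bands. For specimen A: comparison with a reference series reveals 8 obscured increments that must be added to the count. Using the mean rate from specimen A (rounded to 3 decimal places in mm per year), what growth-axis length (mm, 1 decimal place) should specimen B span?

Specimen A: true band count = 326 − 3 + 8 = 331.
A: Mean rate = 112.3 mm / 331 years ≈ 0.339 mm per year.
B's length ≈ 0.339 × 177 = 60.0 mm.

60.0 mm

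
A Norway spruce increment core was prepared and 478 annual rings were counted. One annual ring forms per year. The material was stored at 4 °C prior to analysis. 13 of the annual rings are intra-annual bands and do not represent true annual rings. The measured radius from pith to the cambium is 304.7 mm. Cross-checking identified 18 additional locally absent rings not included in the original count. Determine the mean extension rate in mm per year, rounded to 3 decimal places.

0.631 mm per year

True annual ring count = 478 − 13 + 18 = 483.
304.7 mm over 483 years gives 304.7 / 483 ≈ 0.631 mm per year.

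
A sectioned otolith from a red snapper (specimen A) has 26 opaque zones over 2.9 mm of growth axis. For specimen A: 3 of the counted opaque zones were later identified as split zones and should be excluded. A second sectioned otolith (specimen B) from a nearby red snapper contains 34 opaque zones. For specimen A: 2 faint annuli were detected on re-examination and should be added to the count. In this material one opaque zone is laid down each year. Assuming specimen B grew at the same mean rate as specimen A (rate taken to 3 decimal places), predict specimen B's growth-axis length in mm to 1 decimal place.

Specimen A: adjusted count: 26 − 3 + 2 = 25 opaque zones.
A: Extension rate ≈ 2.9 / 25 = 0.116 mm/yr.
For B, 0.116 mm/year × 34 years = 3.9 mm.

3.9 mm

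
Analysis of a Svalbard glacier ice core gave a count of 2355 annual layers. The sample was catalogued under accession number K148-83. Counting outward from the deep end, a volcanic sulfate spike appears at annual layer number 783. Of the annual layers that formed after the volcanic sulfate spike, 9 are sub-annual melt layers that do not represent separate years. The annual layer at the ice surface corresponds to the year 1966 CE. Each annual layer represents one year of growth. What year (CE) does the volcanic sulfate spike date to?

The volcanic sulfate spike sits at annual layer 783 from the deep end, so 2355 − 783 = 1572 annual layers formed after it.
1572 − 9 false = 1563 true annual layers after the volcanic sulfate spike.
1966 − 1563 = 403 CE.

403 CE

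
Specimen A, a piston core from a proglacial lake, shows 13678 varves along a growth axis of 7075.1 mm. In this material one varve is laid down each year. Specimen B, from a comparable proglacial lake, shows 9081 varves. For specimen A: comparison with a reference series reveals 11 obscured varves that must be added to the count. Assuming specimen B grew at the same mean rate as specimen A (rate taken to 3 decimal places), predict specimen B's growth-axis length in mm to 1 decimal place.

4694.9 mm

Specimen A: true varve count = 13678 + 11 = 13689.
A: Mean rate = 7075.1 mm / 13689 years ≈ 0.517 mm/yr.
B's length ≈ 0.517 × 9081 = 4694.9 mm.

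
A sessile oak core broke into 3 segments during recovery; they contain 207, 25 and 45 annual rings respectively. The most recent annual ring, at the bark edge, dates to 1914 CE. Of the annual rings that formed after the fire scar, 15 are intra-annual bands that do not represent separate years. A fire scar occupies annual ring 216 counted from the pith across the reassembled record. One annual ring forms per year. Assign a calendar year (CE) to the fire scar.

1868 CE

Total annual rings = 207 + 25 + 45 = 277.
The fire scar sits at annual ring 216 from the pith, so 277 − 216 = 61 annual rings formed after it.
Excluding 15 false annual rings: 61 − 15 = 46.
The annual ring at the bark edge is 1914 CE, so the fire scar dates to 1914 − 46 = 1868 CE.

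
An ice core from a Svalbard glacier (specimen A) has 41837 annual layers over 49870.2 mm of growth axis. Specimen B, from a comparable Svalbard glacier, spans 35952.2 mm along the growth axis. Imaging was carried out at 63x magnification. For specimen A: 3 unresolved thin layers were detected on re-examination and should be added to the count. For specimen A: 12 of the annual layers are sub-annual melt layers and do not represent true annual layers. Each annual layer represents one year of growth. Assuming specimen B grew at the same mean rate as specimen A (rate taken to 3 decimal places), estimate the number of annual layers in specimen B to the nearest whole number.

30161 annual layers

Specimen A: adjusted count: 41837 − 12 + 3 = 41828 annual layers.
A: 49870.2 mm over 41828 years gives 49870.2 / 41828 ≈ 1.192 mm/year.
Specimen B: 35952.2 mm / 1.192 mm per year = 30161.24 years ≈ 30161 annual layers.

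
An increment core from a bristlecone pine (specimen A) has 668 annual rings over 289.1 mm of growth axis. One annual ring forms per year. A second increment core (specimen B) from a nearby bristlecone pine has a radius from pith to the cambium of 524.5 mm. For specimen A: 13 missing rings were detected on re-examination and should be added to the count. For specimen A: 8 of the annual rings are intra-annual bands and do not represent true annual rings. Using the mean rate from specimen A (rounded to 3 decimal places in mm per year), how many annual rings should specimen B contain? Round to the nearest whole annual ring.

Specimen A: after corrections the count is 668 − 8 + 13 = 673 annual rings.
A: 289.1 mm over 673 years gives 289.1 / 673 ≈ 0.430 mm/yr.
Specimen B: 524.5 mm / 0.430 mm per year = 1219.77 years ≈ 1220 annual rings.

1220 annual rings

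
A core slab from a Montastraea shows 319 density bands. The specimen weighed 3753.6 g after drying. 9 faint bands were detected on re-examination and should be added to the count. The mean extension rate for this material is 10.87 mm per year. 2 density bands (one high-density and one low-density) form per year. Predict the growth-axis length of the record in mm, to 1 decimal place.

Adjusted count: 319 + 9 = 328 density bands.
328 density bands at 2 per year is 328 / 2 = 164 years.
Length ≈ 10.87 × 164 = 1782.7 mm.

1782.7 mm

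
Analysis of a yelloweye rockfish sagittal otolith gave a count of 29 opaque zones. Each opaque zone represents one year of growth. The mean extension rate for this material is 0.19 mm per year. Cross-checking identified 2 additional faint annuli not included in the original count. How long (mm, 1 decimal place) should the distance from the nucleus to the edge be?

5.9 mm

After corrections the count is 29 + 2 = 31 opaque zones.
31 years at 0.19 mm/year gives 0.19 × 31 = 5.9 mm.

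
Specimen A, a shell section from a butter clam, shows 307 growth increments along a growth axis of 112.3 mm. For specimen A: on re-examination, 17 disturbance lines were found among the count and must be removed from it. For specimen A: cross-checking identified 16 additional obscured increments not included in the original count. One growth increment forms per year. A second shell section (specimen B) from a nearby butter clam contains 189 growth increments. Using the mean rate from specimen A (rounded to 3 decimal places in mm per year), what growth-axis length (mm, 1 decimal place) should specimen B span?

69.4 mm

Specimen A: after corrections the count is 307 − 17 + 16 = 306 growth increments.
A: 112.3 mm over 306 years gives 112.3 / 306 ≈ 0.367 mm/year.
For B, 0.367 mm/year × 189 years = 69.4 mm.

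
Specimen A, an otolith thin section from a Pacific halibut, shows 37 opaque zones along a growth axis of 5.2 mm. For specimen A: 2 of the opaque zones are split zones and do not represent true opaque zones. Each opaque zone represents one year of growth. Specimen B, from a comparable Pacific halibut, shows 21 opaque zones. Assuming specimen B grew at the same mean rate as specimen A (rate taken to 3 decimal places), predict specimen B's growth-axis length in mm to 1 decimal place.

3.1 mm

Specimen A: adjusted count: 37 − 2 = 35 opaque zones.
A: Extension rate ≈ 5.2 / 35 = 0.149 mm/yr.
For B, 0.149 mm/year × 21 years = 3.1 mm.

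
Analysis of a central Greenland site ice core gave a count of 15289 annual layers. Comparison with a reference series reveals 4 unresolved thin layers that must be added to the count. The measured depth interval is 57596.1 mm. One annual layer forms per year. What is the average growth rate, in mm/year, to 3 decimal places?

3.766 mm/year

After corrections the count is 15289 + 4 = 15293 annual layers.
Mean rate = 57596.1 mm / 15293 years ≈ 3.766 mm/year.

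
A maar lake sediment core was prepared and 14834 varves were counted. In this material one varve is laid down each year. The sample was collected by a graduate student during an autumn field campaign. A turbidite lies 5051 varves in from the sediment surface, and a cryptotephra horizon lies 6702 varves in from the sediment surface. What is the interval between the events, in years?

Separation: 6702 − 5051 = 1651 varves.
One varve per year makes the interval 1651 years.

1651 years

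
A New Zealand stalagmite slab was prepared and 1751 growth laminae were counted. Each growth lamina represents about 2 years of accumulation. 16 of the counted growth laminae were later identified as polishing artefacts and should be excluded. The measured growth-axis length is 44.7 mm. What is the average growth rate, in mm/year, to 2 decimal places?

0.01 mm/year

Correcting the raw count gives 1751 − 16 = 1735 true growth laminae.
1735 growth laminae at 2 years each span 1735 × 2 = 3470 years.
Mean rate = 44.7 mm / 3470 years ≈ 0.01 mm/year.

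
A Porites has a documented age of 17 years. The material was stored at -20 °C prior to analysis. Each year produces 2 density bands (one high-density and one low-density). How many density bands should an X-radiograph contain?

With 2 density bands per year, 17 years would produce 17 × 2 = 34 density bands.
So 34 density bands should be present.

34 density bands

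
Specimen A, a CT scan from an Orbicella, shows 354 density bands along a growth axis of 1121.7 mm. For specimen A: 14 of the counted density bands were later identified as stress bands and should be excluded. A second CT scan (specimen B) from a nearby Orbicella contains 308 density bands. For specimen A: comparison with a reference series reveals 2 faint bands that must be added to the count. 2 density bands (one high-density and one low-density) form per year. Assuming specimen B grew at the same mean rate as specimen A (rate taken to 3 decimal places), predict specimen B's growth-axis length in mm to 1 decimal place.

Specimen A: adjusted count: 354 − 14 + 2 = 342 density bands.
Specimen A: with 2 density bands per year, 342 / 2 = 171 years.
A: Extension rate ≈ 1121.7 / 171 = 6.560 mm per year.
Specimen B: 308 density bands at 2 per year is 308 / 2 = 154 years. Length of B = 6.560 × 154 = 1010.2 mm.

1010.2 mm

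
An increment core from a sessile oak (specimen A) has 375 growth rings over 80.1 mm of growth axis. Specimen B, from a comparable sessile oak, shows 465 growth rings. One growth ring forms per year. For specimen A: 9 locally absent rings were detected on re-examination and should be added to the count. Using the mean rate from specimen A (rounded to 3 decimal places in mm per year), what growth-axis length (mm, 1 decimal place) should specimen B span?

97.2 mm

Specimen A: after corrections the count is 375 + 9 = 384 growth rings.
A: Mean rate = 80.1 mm / 384 years ≈ 0.209 mm/yr.
For B, 0.209 mm/year × 465 years = 97.2 mm.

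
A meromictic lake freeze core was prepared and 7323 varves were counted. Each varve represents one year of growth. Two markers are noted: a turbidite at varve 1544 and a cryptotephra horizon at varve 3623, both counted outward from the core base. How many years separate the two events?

The two markers are separated by 3623 − 1544 = 2079 varves.
That is 2079 years at one varve per year.

2079 yr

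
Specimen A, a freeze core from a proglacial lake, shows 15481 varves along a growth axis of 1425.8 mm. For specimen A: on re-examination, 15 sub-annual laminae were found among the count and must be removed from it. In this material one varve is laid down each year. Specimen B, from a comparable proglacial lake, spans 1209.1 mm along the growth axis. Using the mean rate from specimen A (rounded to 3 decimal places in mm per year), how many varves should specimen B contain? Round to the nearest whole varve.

Specimen A: correcting the raw count gives 15481 − 15 = 15466 true varves.
A: Mean rate = 1425.8 mm / 15466 years ≈ 0.092 mm/year.
For B, 1209.1 / 0.092 = 13142.39 years ≈ 13142 varves.

13142 varves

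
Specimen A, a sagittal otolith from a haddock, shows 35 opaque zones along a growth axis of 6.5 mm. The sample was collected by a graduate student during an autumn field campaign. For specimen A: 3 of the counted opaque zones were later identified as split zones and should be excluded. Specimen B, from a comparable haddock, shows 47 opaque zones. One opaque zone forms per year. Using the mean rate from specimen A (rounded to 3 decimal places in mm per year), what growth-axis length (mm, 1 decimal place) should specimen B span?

9.5 mm

Specimen A: true opaque zone count = 35 − 3 = 32.
A: Mean rate = 6.5 mm / 32 years ≈ 0.203 mm/year.
B's length ≈ 0.203 × 47 = 9.5 mm.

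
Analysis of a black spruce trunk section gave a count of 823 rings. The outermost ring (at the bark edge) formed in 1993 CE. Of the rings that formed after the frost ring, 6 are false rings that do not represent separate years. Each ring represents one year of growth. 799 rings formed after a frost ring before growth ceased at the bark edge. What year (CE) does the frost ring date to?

1200 CE

There are 799 rings younger than the frost ring.
799 − 6 false = 793 true rings after the frost ring.
Counting back 793 years from 1993 CE places the frost ring in 1993 − 793 = 1200 CE.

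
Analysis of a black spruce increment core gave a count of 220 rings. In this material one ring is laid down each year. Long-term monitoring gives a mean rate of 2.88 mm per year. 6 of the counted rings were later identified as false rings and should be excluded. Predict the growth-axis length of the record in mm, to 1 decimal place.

616.3 mm

Correcting the raw count gives 220 − 6 = 214 true rings.
Predicted length = 2.88 mm/year × 214 years = 616.3 mm.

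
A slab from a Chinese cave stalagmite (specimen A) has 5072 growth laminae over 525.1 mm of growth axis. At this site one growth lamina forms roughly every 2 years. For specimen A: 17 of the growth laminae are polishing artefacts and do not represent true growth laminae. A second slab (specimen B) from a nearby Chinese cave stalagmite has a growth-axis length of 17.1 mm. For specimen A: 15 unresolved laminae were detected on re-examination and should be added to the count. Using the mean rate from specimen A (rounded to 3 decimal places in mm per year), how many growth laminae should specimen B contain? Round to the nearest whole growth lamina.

Specimen A: correcting the raw count gives 5072 − 17 + 15 = 5070 true growth laminae.
Specimen A: 5070 growth laminae at 2 years each span 5070 × 2 = 10140 years.
A: Mean rate = 525.1 mm / 10140 years ≈ 0.052 mm per year.
For B, 17.1 / 0.052 = 328.85 years; at 2 years per growth lamina that is 328.85 / 2 ≈ 164 growth laminae.

164 growth laminae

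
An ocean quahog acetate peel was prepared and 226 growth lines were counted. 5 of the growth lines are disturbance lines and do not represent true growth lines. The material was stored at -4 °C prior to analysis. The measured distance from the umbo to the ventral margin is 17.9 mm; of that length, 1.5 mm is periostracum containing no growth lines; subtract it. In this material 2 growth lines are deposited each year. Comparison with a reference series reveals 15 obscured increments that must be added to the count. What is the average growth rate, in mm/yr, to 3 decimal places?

Correcting the raw count gives 226 − 5 + 15 = 236 true growth lines.
With 2 growth lines per year, 236 / 2 = 118 years.
The growth record spans 17.9 − 1.5 = 16.4 mm.
Mean rate = 16.4 mm / 118 years ≈ 0.139 mm/yr.

0.139 mm/yr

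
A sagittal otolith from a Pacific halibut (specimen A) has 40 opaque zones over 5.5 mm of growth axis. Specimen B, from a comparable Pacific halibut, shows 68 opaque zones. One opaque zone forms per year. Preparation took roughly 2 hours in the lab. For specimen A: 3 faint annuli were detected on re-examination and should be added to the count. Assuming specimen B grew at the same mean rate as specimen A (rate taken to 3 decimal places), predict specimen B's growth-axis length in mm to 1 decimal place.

Specimen A: true opaque zone count = 40 + 3 = 43.
A: Extension rate ≈ 5.5 / 43 = 0.128 mm/year.
For B, 0.128 mm/year × 68 years = 8.7 mm.

8.7 mm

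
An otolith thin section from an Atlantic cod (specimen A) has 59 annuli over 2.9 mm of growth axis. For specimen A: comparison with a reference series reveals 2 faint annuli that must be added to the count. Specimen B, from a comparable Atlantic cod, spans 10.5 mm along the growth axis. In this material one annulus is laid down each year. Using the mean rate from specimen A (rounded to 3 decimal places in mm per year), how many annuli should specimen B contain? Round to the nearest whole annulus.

Specimen A: true annulus count = 59 + 2 = 61.
A: Extension rate ≈ 2.9 / 61 = 0.048 mm/year.
B spans 10.5 / 0.048 = 218.75 years ≈ 219 annuli.

219 annuli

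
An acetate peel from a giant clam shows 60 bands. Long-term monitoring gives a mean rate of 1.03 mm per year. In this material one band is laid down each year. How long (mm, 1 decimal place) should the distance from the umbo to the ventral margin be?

60 years of growth are recorded.
Predicted length = 1.03 mm/year × 60 years = 61.8 mm.

61.8 mm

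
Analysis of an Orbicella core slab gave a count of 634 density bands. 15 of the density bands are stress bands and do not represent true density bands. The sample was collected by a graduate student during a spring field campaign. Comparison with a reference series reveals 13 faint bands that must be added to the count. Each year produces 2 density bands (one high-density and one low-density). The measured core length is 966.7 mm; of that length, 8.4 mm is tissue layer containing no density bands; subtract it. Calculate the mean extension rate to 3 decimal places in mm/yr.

3.033 mm/yr

True density band count = 634 − 15 + 13 = 632.
632 density bands at 2 per year is 632 / 2 = 316 years.
The growth record spans 966.7 − 8.4 = 958.3 mm.
Mean rate = 958.3 mm / 316 years ≈ 3.033 mm/yr.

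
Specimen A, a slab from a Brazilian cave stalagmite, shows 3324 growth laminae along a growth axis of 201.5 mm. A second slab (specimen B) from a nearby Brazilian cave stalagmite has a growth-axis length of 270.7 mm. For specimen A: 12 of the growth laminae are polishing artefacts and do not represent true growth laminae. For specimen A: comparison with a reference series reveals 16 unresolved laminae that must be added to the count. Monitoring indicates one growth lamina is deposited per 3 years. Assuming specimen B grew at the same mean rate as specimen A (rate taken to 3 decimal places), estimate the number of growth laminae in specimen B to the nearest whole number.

4512 growth laminae

Specimen A: after corrections the count is 3324 − 12 + 16 = 3328 growth laminae.
Specimen A: multiplying by 3 years per growth lamina: 3328 × 3 = 9984 years.
A: Mean rate = 201.5 mm / 9984 years ≈ 0.020 mm/year.
B spans 270.7 / 0.020 = 13535.00 years; at 3 years per growth lamina that is 13535.00 / 3 ≈ 4512 growth laminae.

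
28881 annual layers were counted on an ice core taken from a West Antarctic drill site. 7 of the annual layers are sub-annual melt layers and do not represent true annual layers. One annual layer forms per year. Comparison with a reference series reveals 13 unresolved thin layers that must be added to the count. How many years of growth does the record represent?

Correcting the raw count gives 28881 − 7 + 13 = 28887 true annual layers.
One annual layer per year makes the duration 28887 years.

28887 yr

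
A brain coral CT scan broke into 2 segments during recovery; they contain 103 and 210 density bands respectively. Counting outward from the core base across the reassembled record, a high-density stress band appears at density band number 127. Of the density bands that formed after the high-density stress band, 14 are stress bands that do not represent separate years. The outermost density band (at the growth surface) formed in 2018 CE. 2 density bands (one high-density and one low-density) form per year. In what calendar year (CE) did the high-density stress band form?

Total density bands = 103 + 210 = 313.
The high-density stress band sits at density band 127 from the core base, so 313 − 127 = 186 density bands formed after it.
Removing the 14 false density bands leaves 186 − 14 = 172 true density bands beyond the high-density stress band.
Dividing by 2 density bands per year: 172 / 2 = 86 years.
The density band at the growth surface is 2018 CE, so the high-density stress band dates to 2018 − 86 = 1932 CE.

1932 CE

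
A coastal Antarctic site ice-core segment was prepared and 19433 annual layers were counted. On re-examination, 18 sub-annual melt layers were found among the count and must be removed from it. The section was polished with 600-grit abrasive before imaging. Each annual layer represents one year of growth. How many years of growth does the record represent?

19415 years

After corrections the count is 19433 − 18 = 19415 annual layers.
One annual layer per year makes the duration 19415 years.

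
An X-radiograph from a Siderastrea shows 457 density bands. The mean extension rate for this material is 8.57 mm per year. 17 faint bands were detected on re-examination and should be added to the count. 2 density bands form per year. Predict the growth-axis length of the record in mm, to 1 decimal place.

2031.1 mm

Adjusted count: 457 + 17 = 474 density bands.
Dividing by 2 density bands per year: 474 / 2 = 237 years.
Length ≈ 8.57 × 237 = 2031.1 mm.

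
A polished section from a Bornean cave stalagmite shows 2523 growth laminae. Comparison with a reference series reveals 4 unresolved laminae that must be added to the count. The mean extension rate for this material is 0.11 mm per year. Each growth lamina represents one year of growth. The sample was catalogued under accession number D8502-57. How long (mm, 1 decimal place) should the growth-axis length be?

Adjusted count: 2523 + 4 = 2527 growth laminae.
2527 years at 0.11 mm/year gives 0.11 × 2527 = 278.0 mm.

278.0 mm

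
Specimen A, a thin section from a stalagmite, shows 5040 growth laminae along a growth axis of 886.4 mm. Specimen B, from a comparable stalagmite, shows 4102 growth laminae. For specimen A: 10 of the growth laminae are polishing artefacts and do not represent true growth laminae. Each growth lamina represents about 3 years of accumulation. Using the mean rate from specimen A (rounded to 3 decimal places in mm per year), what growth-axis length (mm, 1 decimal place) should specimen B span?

726.1 mm

Specimen A: adjusted count: 5040 − 10 = 5030 growth laminae.
Specimen A: multiplying by 3 years per growth lamina: 5030 × 3 = 15090 years.
A: Extension rate ≈ 886.4 / 15090 = 0.059 mm/year.
Specimen B: multiplying by 3 years per growth lamina: 4102 × 3 = 12306 years. For B, 0.059 mm/year × 12306 years = 726.1 mm.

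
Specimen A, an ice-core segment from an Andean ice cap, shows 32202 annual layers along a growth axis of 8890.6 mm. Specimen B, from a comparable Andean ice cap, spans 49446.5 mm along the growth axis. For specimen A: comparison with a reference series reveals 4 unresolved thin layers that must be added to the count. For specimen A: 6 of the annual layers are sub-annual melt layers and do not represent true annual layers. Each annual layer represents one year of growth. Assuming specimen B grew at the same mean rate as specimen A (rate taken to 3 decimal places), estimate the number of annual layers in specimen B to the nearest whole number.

Specimen A: adjusted count: 32202 − 6 + 4 = 32200 annual layers.
A: Mean rate = 8890.6 mm / 32200 years ≈ 0.276 mm/year.
Specimen B: 49446.5 mm / 0.276 mm per year = 179153.99 years ≈ 179154 annual layers.

179154 annual layers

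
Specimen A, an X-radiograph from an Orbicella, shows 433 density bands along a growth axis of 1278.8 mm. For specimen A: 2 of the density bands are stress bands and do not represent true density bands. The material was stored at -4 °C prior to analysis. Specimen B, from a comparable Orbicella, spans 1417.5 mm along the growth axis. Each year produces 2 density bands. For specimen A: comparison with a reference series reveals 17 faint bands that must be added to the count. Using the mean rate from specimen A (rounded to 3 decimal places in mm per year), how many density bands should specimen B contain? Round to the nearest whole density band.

Specimen A: true density band count = 433 − 2 + 17 = 448.
Specimen A: 448 density bands at 2 per year is 448 / 2 = 224 years.
A: Mean rate = 1278.8 mm / 224 years ≈ 5.709 mm/year.
For B, 1417.5 / 5.709 = 248.29 years; at 2 density bands per year that is 248.29 × 2 ≈ 497 density bands.

497 density bands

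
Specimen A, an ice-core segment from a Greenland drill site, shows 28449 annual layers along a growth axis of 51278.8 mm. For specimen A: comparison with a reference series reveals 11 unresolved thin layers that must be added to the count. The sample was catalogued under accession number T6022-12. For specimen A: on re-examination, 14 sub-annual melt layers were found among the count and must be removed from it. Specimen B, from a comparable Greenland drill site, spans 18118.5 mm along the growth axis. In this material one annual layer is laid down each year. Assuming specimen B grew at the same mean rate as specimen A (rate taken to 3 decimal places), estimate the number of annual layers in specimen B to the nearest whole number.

Specimen A: correcting the raw count gives 28449 − 14 + 11 = 28446 true annual layers.
A: Extension rate ≈ 51278.8 / 28446 = 1.803 mm/yr.
For B, 18118.5 / 1.803 = 10049.08 years ≈ 10049 annual layers.

10049 annual layers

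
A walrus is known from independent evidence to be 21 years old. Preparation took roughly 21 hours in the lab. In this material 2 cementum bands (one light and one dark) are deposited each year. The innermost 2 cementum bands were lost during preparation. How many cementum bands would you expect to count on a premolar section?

Expected cementum bands: 21 × 2 = 42.
Less the 2 uncaptured cementum bands: 42 − 2 = 40.

40 cementum bands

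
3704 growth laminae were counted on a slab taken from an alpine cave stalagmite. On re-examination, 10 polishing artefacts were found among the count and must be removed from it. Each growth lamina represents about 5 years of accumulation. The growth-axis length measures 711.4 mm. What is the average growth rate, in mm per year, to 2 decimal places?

0.04 mm per year

Adjusted count: 3704 − 10 = 3694 growth laminae.
Multiplying by 5 years per growth lamina: 3694 × 5 = 18470 years.
Mean rate = 711.4 mm / 18470 years ≈ 0.04 mm per year.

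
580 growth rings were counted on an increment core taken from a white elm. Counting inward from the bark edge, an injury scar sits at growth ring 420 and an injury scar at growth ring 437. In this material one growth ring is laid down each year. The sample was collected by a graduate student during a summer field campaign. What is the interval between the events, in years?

17 years

The two markers are separated by 437 − 420 = 17 growth rings.
One growth ring per year makes the interval 17 years.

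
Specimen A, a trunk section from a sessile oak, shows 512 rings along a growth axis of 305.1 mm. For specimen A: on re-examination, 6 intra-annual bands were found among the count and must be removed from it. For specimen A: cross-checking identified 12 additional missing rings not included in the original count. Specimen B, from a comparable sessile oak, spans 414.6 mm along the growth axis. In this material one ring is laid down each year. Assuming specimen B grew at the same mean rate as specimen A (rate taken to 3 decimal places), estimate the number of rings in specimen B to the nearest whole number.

Specimen A: adjusted count: 512 − 6 + 12 = 518 rings.
A: 305.1 mm over 518 years gives 305.1 / 518 ≈ 0.589 mm/yr.
Specimen B: 414.6 mm / 0.589 mm per year = 703.90 years ≈ 704 rings.

704 rings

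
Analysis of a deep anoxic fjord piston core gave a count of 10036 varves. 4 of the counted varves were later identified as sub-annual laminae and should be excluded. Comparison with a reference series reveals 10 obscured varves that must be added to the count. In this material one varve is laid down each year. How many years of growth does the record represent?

After corrections the count is 10036 − 4 + 10 = 10042 varves.
One varve per year makes the duration 10042 years.

10042 yr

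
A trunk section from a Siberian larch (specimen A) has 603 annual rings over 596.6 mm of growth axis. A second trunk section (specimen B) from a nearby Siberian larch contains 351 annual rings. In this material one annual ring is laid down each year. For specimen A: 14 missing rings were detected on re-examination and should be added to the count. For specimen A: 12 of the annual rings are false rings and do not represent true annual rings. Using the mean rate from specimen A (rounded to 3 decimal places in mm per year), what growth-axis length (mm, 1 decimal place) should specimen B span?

Specimen A: after corrections the count is 603 − 12 + 14 = 605 annual rings.
A: Extension rate ≈ 596.6 / 605 = 0.986 mm/year.
B's length ≈ 0.986 × 351 = 346.1 mm.

346.1 mm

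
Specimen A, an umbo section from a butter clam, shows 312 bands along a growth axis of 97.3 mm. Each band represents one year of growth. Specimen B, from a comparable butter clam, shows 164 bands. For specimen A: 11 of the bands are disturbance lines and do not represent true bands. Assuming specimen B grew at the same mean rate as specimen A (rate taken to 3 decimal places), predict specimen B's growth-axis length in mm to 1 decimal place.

53.0 mm

Specimen A: adjusted count: 312 − 11 = 301 bands.
A: Mean rate = 97.3 mm / 301 years ≈ 0.323 mm per year.
For B, 0.323 mm/year × 164 years = 53.0 mm.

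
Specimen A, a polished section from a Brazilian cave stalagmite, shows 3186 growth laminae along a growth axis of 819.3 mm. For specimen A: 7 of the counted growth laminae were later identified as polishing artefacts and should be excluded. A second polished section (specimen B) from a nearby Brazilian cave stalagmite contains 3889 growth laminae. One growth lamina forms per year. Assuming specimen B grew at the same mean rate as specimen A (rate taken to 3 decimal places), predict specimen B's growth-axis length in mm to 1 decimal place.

1003.4 mm

Specimen A: correcting the raw count gives 3186 − 7 = 3179 true growth laminae.
A: Extension rate ≈ 819.3 / 3179 = 0.258 mm per year.
For B, 0.258 mm/year × 3889 years = 1003.4 mm.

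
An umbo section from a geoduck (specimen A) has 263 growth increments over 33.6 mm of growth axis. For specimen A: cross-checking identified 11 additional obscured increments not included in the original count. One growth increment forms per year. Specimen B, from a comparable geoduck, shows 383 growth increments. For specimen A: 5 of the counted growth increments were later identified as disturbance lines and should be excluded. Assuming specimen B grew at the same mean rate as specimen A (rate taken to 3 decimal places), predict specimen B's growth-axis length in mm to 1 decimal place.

47.9 mm

Specimen A: true growth increment count = 263 − 5 + 11 = 269.
A: Extension rate ≈ 33.6 / 269 = 0.125 mm/yr.
For B, 0.125 mm/year × 383 years = 47.9 mm.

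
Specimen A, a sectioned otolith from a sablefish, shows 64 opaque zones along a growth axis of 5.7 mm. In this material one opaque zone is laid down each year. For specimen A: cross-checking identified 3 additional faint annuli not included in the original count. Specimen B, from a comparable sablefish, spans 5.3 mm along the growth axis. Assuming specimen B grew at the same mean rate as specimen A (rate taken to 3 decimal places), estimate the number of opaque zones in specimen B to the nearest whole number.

62 opaque zones

Specimen A: after corrections the count is 64 + 3 = 67 opaque zones.
A: 5.7 mm over 67 years gives 5.7 / 67 ≈ 0.085 mm/year.
Specimen B: 5.3 mm / 0.085 mm per year = 62.35 years ≈ 62 opaque zones.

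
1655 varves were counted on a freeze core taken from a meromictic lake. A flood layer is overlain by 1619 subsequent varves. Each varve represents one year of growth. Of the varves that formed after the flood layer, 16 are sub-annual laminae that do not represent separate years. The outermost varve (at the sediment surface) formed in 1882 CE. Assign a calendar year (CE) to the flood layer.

1619 varves formed after the flood layer.
Excluding 16 false varves: 1619 − 16 = 1603.
Counting back 1603 years from 1882 CE places the flood layer in 1882 − 1603 = 279 CE.

279 CE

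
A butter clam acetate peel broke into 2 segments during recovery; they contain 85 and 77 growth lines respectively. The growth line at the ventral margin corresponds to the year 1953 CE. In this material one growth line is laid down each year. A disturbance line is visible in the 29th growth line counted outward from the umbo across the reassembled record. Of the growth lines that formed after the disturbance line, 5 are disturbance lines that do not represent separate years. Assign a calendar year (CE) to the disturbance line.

Total growth lines = 85 + 77 = 162.
Between growth line 29 and the ventral margin there are 162 − 29 = 133 growth lines.
Excluding 5 false growth lines: 133 − 5 = 128.
The growth line at the ventral margin is 1953 CE, so the disturbance line dates to 1953 − 128 = 1825 CE.

1825 CE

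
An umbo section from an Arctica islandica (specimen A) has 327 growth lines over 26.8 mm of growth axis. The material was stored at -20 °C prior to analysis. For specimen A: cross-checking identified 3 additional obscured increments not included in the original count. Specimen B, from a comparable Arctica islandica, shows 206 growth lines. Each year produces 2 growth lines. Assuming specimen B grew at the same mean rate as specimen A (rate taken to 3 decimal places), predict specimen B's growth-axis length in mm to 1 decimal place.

16.7 mm

Specimen A: adjusted count: 327 + 3 = 330 growth lines.
Specimen A: dividing by 2 growth lines per year: 330 / 2 = 165 years.
A: Extension rate ≈ 26.8 / 165 = 0.162 mm/yr.
Specimen B: 206 growth lines at 2 per year is 206 / 2 = 103 years. Length of B = 0.162 × 103 = 16.7 mm.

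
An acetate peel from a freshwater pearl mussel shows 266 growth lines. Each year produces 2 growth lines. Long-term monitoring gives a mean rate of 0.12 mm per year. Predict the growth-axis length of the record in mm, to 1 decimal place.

Dividing by 2 growth lines per year: 266 / 2 = 133 years.
Predicted length = 0.12 mm/year × 133 years = 16.0 mm.

16.0 mm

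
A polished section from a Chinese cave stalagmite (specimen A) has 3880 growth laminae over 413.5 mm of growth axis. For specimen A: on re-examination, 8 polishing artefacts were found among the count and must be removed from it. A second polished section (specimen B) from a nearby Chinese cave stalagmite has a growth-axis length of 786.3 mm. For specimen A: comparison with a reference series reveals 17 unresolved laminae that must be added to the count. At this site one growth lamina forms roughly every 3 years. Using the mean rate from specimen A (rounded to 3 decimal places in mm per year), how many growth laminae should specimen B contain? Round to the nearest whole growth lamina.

7489 growth laminae

Specimen A: correcting the raw count gives 3880 − 8 + 17 = 3889 true growth laminae.
Specimen A: multiplying by 3 years per growth lamina: 3889 × 3 = 11667 years.
A: Mean rate = 413.5 mm / 11667 years ≈ 0.035 mm/yr.
For B, 786.3 / 0.035 = 22465.71 years; at 3 years per growth lamina that is 22465.71 / 3 ≈ 7489 growth laminae.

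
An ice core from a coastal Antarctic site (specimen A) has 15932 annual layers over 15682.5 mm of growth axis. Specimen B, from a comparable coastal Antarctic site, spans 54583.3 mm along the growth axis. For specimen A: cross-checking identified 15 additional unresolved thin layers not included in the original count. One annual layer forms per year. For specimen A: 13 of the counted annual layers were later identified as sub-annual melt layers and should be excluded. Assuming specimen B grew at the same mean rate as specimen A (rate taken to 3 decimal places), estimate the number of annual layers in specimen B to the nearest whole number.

Specimen A: adjusted count: 15932 − 13 + 15 = 15934 annual layers.
A: 15682.5 mm over 15934 years gives 15682.5 / 15934 ≈ 0.984 mm/yr.
For B, 54583.3 / 0.984 = 55470.83 years ≈ 55471 annual layers.

55471 annual layers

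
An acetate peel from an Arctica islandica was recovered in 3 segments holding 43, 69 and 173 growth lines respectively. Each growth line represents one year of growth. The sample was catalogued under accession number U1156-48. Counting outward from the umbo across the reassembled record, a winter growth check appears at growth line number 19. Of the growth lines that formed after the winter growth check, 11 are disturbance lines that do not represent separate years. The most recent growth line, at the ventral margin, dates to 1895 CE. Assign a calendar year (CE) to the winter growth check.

Total growth lines = 43 + 69 + 173 = 285.
The winter growth check sits at growth line 19 from the umbo, so 285 − 19 = 266 growth lines formed after it.
266 − 11 false = 255 true growth lines after the winter growth check.
Counting back 255 years from 1895 CE places the winter growth check in 1895 − 255 = 1640 CE.

1640 CE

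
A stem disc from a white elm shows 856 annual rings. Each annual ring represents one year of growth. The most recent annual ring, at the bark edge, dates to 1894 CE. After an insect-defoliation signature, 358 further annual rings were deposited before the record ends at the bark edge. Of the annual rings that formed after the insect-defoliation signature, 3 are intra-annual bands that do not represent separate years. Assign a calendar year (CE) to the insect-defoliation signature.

1539 CE

358 annual rings post-date the insect-defoliation signature.
358 − 3 false = 355 true annual rings after the insect-defoliation signature.
Counting back 355 years from 1894 CE places the insect-defoliation signature in 1894 − 355 = 1539 CE.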